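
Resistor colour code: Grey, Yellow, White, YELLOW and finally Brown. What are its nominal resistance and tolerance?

Grey → 8 (first significant figure)
Yellow → 4 (second significant figure)
White → 9 (third significant figure)
Yellow → ×10^4 multiplier
Brown → ±1% tolerance
849 × 10000 = 8490000 Ω

8490000 Ω ±1%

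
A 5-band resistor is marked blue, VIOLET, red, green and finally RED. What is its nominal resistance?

Blue → 6 (first significant figure)
Violet → 7 (second significant figure)
Red → 2 (third significant figure)
Green → ×10^5 multiplier
672 × 100000 = 67200000 Ω

67200000 Ω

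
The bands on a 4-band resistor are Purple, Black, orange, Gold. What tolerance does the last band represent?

±5%

The last band, gold, is the tolerance band.
Gold corresponds to ±5%.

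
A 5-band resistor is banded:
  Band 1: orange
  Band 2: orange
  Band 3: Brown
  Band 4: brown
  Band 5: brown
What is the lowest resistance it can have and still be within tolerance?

3276.9 Ω

Orange → 3 (first significant figure)
Orange → 3 (second significant figure)
Brown → 1 (third significant figure)
Brown → ×10 multiplier
Brown → ±1% tolerance
331 × 10 = 3310 Ω
Lowest = 3310 × (1 − 1/100) = 3276.9 Ω.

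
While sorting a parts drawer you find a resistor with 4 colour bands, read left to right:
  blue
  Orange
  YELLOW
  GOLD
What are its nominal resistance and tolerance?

630000 Ω ±5%

Blue → 6 (first significant figure)
Orange → 3 (second significant figure)
Yellow → ×10^4 multiplier
Gold → ±5% tolerance
63 × 10000 = 630000 Ω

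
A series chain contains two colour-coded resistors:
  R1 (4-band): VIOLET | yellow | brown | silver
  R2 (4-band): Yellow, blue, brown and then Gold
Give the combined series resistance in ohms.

R1: violet, yellow → 74; brown ×10 → 740 Ω.
R2: yellow, blue → 46; brown ×10 → 460 Ω.
Series: 740 + 460 = 1200 Ω.

1200 Ω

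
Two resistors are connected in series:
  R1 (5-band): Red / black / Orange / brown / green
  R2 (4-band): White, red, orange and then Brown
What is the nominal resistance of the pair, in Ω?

R1: red, black, orange → 203; brown ×10 → 2030 Ω.
R2: white, red → 92; orange ×10^3 → 92000 Ω.
Series: 2030 + 92000 = 94030 Ω.

94030 Ω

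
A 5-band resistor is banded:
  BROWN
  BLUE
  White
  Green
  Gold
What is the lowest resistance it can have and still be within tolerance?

16055000 Ω

Brown → 1 (first significant figure)
Blue → 6 (second significant figure)
White → 9 (third significant figure)
Green → ×10^5 multiplier
Gold → ±5% tolerance
169 × 100000 = 16900000 Ω
Lowest = 16900000 × (1 − 5/100) = 16055000 Ω.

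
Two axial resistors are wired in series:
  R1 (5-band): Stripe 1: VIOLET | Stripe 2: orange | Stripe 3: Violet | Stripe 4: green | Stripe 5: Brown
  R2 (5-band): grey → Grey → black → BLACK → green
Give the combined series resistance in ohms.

73700880 Ω

R1: violet, orange, violet → 737; green ×10^5 → 73700000 Ω.
R2: grey, grey, black → 880; black ×1 → 880 Ω.
Series: 73700000 + 880 = 73700880 Ω.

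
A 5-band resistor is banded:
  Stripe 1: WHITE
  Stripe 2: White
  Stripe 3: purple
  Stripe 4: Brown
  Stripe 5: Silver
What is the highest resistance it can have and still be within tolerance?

White → 9 (first significant figure)
White → 9 (second significant figure)
Violet → 7 (third significant figure)
Brown → ×10 multiplier
Silver → ±10% tolerance
997 × 10 = 9970 Ω
Highest = 9970 × (1 + 10/100) = 10967 Ω.

10967 Ω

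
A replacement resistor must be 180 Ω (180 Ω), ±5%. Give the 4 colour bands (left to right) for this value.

180 Ω = 18 × 10^1.
1 → brown
8 → grey
Multiplier 10^1 → brown.
±5% tolerance → gold.

brown, grey, brown, gold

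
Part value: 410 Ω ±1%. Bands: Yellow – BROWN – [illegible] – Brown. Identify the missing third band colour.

410 Ω = 41 × 10^1.
The third band is the multiplier, 10^1, which is brown.

brown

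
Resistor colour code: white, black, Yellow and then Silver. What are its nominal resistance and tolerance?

900000 Ω ±10%

White → 9 (first significant figure)
Black → 0 (second significant figure)
Yellow → ×10^4 multiplier
Silver → ±10% tolerance
90 × 10000 = 900000 Ω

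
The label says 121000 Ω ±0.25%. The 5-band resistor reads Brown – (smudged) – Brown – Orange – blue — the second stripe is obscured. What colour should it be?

red

121000 Ω = 121 × 10^3.
The second band gives digit 2 of the significand, and 2 is red.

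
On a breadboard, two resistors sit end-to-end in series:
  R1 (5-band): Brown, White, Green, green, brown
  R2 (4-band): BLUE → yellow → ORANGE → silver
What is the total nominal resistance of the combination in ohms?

19564000 Ω

R1: brown, white, green → 195; green ×10^5 → 19500000 Ω.
R2: blue, yellow → 64; orange ×10^3 → 64000 Ω.
Series: 19500000 + 64000 = 19564000 Ω.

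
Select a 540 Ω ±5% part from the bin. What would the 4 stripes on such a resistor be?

green, yellow, brown, gold

540 Ω = 54 × 10^1.
5 → green
4 → yellow
Multiplier 10^1 → brown.
±5% tolerance → gold.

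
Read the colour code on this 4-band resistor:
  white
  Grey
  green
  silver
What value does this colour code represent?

White → 9 (first significant figure)
Grey → 8 (second significant figure)
Green → ×10^5 multiplier
98 × 100000 = 9800000 Ω

9800000 Ω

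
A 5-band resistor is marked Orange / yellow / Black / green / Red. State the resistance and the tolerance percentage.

Orange → 3 (first significant figure)
Yellow → 4 (second significant figure)
Black → 0 (third significant figure)
Green → ×10^5 multiplier
Red → ±2% tolerance
340 × 100000 = 34000000 Ω

34000000 Ω ±2%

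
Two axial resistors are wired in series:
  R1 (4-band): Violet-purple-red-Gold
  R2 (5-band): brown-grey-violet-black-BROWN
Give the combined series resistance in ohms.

7887 Ω

R1: violet, violet → 77; red ×10^2 → 7700 Ω.
R2: brown, grey, violet → 187; black ×1 → 187 Ω.
Series: 7700 + 187 = 7887 Ω.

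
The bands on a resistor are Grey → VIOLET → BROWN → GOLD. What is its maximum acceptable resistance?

913.5 Ω

Grey → 8 (first significant figure)
Violet → 7 (second significant figure)
Brown → ×10 multiplier
Gold → ±5% tolerance
87 × 10 = 870 Ω
Maximum = 870 × (1 + 5/100) = 913.5 Ω.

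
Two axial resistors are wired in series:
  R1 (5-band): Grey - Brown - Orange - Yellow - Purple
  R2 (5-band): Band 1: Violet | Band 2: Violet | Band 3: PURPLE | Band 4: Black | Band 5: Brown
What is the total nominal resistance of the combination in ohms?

8130777 Ω

R1: grey, brown, orange → 813; yellow ×10^4 → 8130000 Ω.
R2: violet, violet, violet → 777; black ×1 → 777 Ω.
Series: 8130000 + 777 = 8130777 Ω.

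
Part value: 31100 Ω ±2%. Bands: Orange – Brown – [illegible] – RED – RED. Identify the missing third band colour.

31100 Ω = 311 × 10^2.
The third band gives digit 1 of the significand, and 1 is brown.

brown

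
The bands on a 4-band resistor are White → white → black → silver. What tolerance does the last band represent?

±10%

The last band, silver, is the tolerance band.
Silver corresponds to ±10%.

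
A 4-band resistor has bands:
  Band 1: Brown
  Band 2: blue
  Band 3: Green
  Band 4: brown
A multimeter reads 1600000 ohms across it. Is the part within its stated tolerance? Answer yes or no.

Brown → 1 (first significant figure)
Blue → 6 (second significant figure)
Green → ×10^5 multiplier
Brown → ±1% tolerance
16 × 100000 = 1600000 Ω
Allowed range: 1584000 Ω to 1616000 Ω.
1600000 ohms lies inside that range.

yes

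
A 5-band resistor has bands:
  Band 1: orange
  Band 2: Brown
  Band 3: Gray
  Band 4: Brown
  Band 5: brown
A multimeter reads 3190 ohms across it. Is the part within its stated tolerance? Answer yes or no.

yes

Orange → 3 (first significant figure)
Brown → 1 (second significant figure)
Grey → 8 (third significant figure)
Brown → ×10 multiplier
Brown → ±1% tolerance
318 × 10 = 3180 Ω
Allowed range: 3148.2 Ω to 3211.8 Ω.
3190 ohms lies inside that range.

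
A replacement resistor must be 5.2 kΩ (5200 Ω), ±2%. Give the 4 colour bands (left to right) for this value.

green, red, red, red

5200 Ω = 52 × 10^2.
5 → green
2 → red
Multiplier 10^2 → red.
±2% tolerance → red.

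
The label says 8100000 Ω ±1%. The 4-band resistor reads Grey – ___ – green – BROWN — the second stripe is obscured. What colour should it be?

brown

8100000 Ω = 81 × 10^5.
The second band gives digit 1 of the significand, and 1 is brown.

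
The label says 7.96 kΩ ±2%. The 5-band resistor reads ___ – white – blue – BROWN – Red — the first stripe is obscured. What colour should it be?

7960 Ω = 796 × 10^1.
The first band gives digit 7 of the significand, and 7 is violet.

violet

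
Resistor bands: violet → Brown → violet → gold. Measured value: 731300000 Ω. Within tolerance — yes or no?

Violet → 7 (first significant figure)
Brown → 1 (second significant figure)
Violet → ×10^7 multiplier
Gold → ±5% tolerance
71 × 10000000 = 710000000 Ω
Allowed range: 674500000 Ω to 745500000 Ω.
731300000 Ω lies inside that range.

yes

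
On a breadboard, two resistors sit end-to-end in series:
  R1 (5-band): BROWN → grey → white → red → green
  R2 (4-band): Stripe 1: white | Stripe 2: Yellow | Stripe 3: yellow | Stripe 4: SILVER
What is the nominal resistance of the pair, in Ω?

R1: brown, grey, white → 189; red ×10^2 → 18900 Ω.
R2: white, yellow → 94; yellow ×10^4 → 940000 Ω.
Series: 18900 + 940000 = 958900 Ω.

958900 Ω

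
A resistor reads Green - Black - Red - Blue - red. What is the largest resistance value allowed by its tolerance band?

512040000 Ω

Green → 5 (first significant figure)
Black → 0 (second significant figure)
Red → 2 (third significant figure)
Blue → ×10^6 multiplier
Red → ±2% tolerance
502 × 1000000 = 502000000 Ω
Largest = 502000000 × (1 + 2/100) = 512040000 Ω.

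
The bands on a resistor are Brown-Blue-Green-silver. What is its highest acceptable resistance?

1760000 Ω

Brown → 1 (first significant figure)
Blue → 6 (second significant figure)
Green → ×10^5 multiplier
Silver → ±10% tolerance
16 × 100000 = 1600000 Ω
Highest = 1600000 × (1 + 10/100) = 1760000 Ω.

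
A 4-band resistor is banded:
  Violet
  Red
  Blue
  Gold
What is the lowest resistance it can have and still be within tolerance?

Violet → 7 (first significant figure)
Red → 2 (second significant figure)
Blue → ×10^6 multiplier
Gold → ±5% tolerance
72 × 1000000 = 72000000 Ω
Lowest = 72000000 × (1 − 5/100) = 68400000 Ω.

68400000 Ω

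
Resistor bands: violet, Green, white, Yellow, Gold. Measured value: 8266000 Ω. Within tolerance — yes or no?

Violet → 7 (first significant figure)
Green → 5 (second significant figure)
White → 9 (third significant figure)
Yellow → ×10^4 multiplier
Gold → ±5% tolerance
759 × 10000 = 7590000 Ω
Allowed range: 7210500 Ω to 7969500 Ω.
8266000 Ω lies outside that range.

no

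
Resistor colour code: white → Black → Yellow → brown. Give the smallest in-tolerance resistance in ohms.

891000 Ω

White → 9 (first significant figure)
Black → 0 (second significant figure)
Yellow → ×10^4 multiplier
Brown → ±1% tolerance
90 × 10000 = 900000 Ω
Smallest = 900000 × (1 − 1/100) = 891000 Ω.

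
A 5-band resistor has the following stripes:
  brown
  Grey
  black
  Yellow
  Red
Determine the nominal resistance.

Brown → 1 (first significant figure)
Grey → 8 (second significant figure)
Black → 0 (third significant figure)
Yellow → ×10^4 multiplier
180 × 10000 = 1800000 Ω

1800000 Ω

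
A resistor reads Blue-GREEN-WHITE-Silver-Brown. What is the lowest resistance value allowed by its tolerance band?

6.5241 Ω

Blue → 6 (first significant figure)
Green → 5 (second significant figure)
White → 9 (third significant figure)
Silver → ×0.01 multiplier
Brown → ±1% tolerance
659 × 0.01 = 6.59 Ω
Lowest = 6.59 × (1 − 1/100) = 6.5241 Ω.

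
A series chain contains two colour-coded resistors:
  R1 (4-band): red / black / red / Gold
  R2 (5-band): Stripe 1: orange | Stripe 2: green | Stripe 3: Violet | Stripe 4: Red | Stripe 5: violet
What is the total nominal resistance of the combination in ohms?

R1: red, black → 20; red ×10^2 → 2000 Ω.
R2: orange, green, violet → 357; red ×10^2 → 35700 Ω.
Series: 2000 + 35700 = 37700 Ω.

37700 Ω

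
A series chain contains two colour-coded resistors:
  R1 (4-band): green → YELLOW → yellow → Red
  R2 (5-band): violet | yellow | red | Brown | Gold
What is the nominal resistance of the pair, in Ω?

R1: green, yellow → 54; yellow ×10^4 → 540000 Ω.
R2: violet, yellow, red → 742; brown ×10 → 7420 Ω.
Series: 540000 + 7420 = 547420 Ω.

547420 Ω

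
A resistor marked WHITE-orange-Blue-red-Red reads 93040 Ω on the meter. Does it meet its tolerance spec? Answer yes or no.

yes

White → 9 (first significant figure)
Orange → 3 (second significant figure)
Blue → 6 (third significant figure)
Red → ×10^2 multiplier
Red → ±2% tolerance
936 × 100 = 93600 Ω
Allowed range: 91728 Ω to 95472 Ω.
93040 Ω lies inside that range.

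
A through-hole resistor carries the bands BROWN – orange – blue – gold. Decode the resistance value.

13000000 Ω

Brown → 1 (first significant figure)
Orange → 3 (second significant figure)
Blue → ×10^6 multiplier
13 × 1000000 = 13000000 Ω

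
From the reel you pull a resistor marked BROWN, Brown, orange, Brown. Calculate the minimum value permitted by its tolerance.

10890 Ω

Brown → 1 (first significant figure)
Brown → 1 (second significant figure)
Orange → ×10^3 multiplier
Brown → ±1% tolerance
11 × 1000 = 11000 Ω
Minimum = 11000 × (1 − 1/100) = 10890 Ω.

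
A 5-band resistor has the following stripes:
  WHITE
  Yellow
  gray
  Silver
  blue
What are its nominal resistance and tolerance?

White → 9 (first significant figure)
Yellow → 4 (second significant figure)
Grey → 8 (third significant figure)
Silver → ×0.01 multiplier
Blue → ±0.25% tolerance
948 × 0.01 = 9.48 Ω

9.48 Ω ±0.25%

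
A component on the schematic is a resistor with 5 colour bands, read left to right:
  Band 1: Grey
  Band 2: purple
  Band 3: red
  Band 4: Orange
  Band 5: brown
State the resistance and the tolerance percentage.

872000 Ω ±1%

Grey → 8 (first significant figure)
Violet → 7 (second significant figure)
Red → 2 (third significant figure)
Orange → ×10^3 multiplier
Brown → ±1% tolerance
872 × 1000 = 872000 Ω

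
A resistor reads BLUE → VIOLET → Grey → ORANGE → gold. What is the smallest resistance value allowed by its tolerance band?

Blue → 6 (first significant figure)
Violet → 7 (second significant figure)
Grey → 8 (third significant figure)
Orange → ×10^3 multiplier
Gold → ±5% tolerance
678 × 1000 = 678000 Ω
Smallest = 678000 × (1 − 5/100) = 644100 Ω.

644100 Ω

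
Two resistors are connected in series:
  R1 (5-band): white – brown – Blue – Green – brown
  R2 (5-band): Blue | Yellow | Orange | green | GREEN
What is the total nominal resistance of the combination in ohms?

155900000 Ω

R1: white, brown, blue → 916; green ×10^5 → 91600000 Ω.
R2: blue, yellow, orange → 643; green ×10^5 → 64300000 Ω.
Series: 91600000 + 64300000 = 155900000 Ω.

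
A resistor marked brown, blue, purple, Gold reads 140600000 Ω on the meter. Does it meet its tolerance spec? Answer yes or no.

no

Brown → 1 (first significant figure)
Blue → 6 (second significant figure)
Violet → ×10^7 multiplier
Gold → ±5% tolerance
16 × 10000000 = 160000000 Ω
Allowed range: 152000000 Ω to 168000000 Ω.
140600000 Ω lies outside that range.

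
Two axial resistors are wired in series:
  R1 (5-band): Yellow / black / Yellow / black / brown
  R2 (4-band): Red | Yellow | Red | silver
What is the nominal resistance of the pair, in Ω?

R1: yellow, black, yellow → 404; black ×1 → 404 Ω.
R2: red, yellow → 24; red ×10^2 → 2400 Ω.
Series: 404 + 2400 = 2804 Ω.

2804 Ω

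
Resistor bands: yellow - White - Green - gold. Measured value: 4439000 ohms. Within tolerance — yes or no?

no

Yellow → 4 (first significant figure)
White → 9 (second significant figure)
Green → ×10^5 multiplier
Gold → ±5% tolerance
49 × 100000 = 4900000 Ω
Allowed range: 4655000 Ω to 5145000 Ω.
4439000 ohms lies outside that range.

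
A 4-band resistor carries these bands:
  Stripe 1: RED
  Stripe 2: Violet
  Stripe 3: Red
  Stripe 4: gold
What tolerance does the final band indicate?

±5%

The last band, gold, is the tolerance band.
Gold corresponds to ±5%.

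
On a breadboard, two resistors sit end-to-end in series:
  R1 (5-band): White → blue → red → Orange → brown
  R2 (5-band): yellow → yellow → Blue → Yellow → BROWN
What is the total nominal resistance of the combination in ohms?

5422000 Ω

R1: white, blue, red → 962; orange ×10^3 → 962000 Ω.
R2: yellow, yellow, blue → 446; yellow ×10^4 → 4460000 Ω.
Series: 962000 + 4460000 = 5422000 Ω.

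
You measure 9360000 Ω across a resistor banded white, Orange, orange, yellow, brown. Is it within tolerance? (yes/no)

yes

White → 9 (first significant figure)
Orange → 3 (second significant figure)
Orange → 3 (third significant figure)
Yellow → ×10^4 multiplier
Brown → ±1% tolerance
933 × 10000 = 9330000 Ω
Allowed range: 9236700 Ω to 9423300 Ω.
9360000 Ω lies inside that range.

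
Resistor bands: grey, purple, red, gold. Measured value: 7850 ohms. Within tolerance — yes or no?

Grey → 8 (first significant figure)
Violet → 7 (second significant figure)
Red → ×10^2 multiplier
Gold → ±5% tolerance
87 × 100 = 8700 Ω
Allowed range: 8265 Ω to 9135 Ω.
7850 ohms lies outside that range.

no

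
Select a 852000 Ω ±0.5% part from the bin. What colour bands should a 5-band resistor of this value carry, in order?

grey, green, red, orange, green

852000 Ω = 852 × 10^3.
8 → grey
5 → green
2 → red
Multiplier 10^3 → orange.
±0.5% tolerance → green.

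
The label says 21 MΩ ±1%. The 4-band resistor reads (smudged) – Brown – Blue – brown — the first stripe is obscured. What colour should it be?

red

21000000 Ω = 21 × 10^6.
The first band gives digit 2 of the significand, and 2 is red.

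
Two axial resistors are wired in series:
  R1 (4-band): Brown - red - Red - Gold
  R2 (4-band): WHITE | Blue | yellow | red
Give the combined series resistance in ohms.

961200 Ω

R1: brown, red → 12; red ×10^2 → 1200 Ω.
R2: white, blue → 96; yellow ×10^4 → 960000 Ω.
Series: 1200 + 960000 = 961200 Ω.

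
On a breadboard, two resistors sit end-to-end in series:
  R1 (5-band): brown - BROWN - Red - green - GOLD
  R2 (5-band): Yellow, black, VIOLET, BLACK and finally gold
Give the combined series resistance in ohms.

R1: brown, brown, red → 112; green ×10^5 → 11200000 Ω.
R2: yellow, black, violet → 407; black ×1 → 407 Ω.
Series: 11200000 + 407 = 11200407 Ω.

11200407 Ω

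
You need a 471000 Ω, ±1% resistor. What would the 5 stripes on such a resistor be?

471000 Ω = 471 × 10^3.
4 → yellow
7 → violet
1 → brown
Multiplier 10^3 → orange.
±1% tolerance → brown.

yellow, violet, brown, orange, brown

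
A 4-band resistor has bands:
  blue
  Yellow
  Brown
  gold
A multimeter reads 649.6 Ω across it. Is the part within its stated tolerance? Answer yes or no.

Blue → 6 (first significant figure)
Yellow → 4 (second significant figure)
Brown → ×10 multiplier
Gold → ±5% tolerance
64 × 10 = 640 Ω
Allowed range: 608 Ω to 672 Ω.
649.6 Ω lies inside that range.

yes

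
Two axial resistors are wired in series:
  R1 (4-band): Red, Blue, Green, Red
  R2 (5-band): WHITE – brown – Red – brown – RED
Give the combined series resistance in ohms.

R1: red, blue → 26; green ×10^5 → 2600000 Ω.
R2: white, brown, red → 912; brown ×10 → 9120 Ω.
Series: 2600000 + 9120 = 2609120 Ω.

2609120 Ω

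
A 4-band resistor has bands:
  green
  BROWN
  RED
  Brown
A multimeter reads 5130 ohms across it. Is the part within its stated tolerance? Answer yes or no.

Green → 5 (first significant figure)
Brown → 1 (second significant figure)
Red → ×10^2 multiplier
Brown → ±1% tolerance
51 × 100 = 5100 Ω
Allowed range: 5049 Ω to 5151 Ω.
5130 ohms lies inside that range.

yes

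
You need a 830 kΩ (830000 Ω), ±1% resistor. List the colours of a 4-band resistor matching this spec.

grey, orange, yellow, brown

830000 Ω = 83 × 10^4.
8 → grey
3 → orange
Multiplier 10^4 → yellow.
±1% tolerance → brown.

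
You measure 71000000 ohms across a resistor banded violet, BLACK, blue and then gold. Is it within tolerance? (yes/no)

Violet → 7 (first significant figure)
Black → 0 (second significant figure)
Blue → ×10^6 multiplier
Gold → ±5% tolerance
70 × 1000000 = 70000000 Ω
Allowed range: 66500000 Ω to 73500000 Ω.
71000000 ohms lies inside that range.

yes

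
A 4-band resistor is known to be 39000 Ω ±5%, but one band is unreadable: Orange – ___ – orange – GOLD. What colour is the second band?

39000 Ω = 39 × 10^3.
The second band gives digit 9 of the significand, and 9 is white.

white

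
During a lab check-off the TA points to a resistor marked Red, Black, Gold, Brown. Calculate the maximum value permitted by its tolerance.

2.02 Ω

Red → 2 (first significant figure)
Black → 0 (second significant figure)
Gold → ×0.1 multiplier
Brown → ±1% tolerance
20 × 0.1 = 2 Ω
Maximum = 2 × (1 + 1/100) = 2.02 Ω.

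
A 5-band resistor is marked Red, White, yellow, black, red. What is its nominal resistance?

Red → 2 (first significant figure)
White → 9 (second significant figure)
Yellow → 4 (third significant figure)
Black → ×1 multiplier
294 × 1 = 294 Ω

294 Ω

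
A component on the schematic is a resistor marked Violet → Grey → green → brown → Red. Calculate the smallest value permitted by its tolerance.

7693 Ω

Violet → 7 (first significant figure)
Grey → 8 (second significant figure)
Green → 5 (third significant figure)
Brown → ×10 multiplier
Red → ±2% tolerance
785 × 10 = 7850 Ω
Smallest = 7850 × (1 − 2/100) = 7693 Ω.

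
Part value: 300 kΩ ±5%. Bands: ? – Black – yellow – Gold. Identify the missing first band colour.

orange

300000 Ω = 30 × 10^4.
The first band gives digit 3 of the significand, and 3 is orange.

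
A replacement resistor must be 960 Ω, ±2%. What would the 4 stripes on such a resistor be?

white, blue, brown, red

960 Ω = 96 × 10^1.
9 → white
6 → blue
Multiplier 10^1 → brown.
±2% tolerance → red.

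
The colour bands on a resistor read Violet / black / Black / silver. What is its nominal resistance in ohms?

Violet → 7 (first significant figure)
Black → 0 (second significant figure)
Black → ×1 multiplier
70 × 1 = 70 Ω

70 Ω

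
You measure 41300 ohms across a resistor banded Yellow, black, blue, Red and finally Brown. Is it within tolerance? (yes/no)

no

Yellow → 4 (first significant figure)
Black → 0 (second significant figure)
Blue → 6 (third significant figure)
Red → ×10^2 multiplier
Brown → ±1% tolerance
406 × 100 = 40600 Ω
Allowed range: 40194 Ω to 41006 Ω.
41300 ohms lies outside that range.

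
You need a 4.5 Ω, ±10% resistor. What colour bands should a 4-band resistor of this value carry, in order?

yellow, green, gold, silver

4.5 Ω = 45 × 10^-1.
4 → yellow
5 → green
Multiplier 10^-1 → gold.
±10% tolerance → silver.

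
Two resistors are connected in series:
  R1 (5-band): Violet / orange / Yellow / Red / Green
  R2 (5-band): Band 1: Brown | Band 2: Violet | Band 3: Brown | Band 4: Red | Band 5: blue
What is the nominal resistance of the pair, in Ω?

90500 Ω

R1: violet, orange, yellow → 734; red ×10^2 → 73400 Ω.
R2: brown, violet, brown → 171; red ×10^2 → 17100 Ω.
Series: 73400 + 17100 = 90500 Ω.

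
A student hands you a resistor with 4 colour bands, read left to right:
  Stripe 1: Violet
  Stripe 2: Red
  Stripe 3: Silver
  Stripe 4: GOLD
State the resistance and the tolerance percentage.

0.72 Ω ±5%

Violet → 7 (first significant figure)
Red → 2 (second significant figure)
Silver → ×0.01 multiplier
Gold → ±5% tolerance
72 × 0.01 = 0.72 Ω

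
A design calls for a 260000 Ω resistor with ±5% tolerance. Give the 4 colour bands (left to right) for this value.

red, blue, yellow, gold

260000 Ω = 26 × 10^4.
2 → red
6 → blue
Multiplier 10^4 → yellow.
±5% tolerance → gold.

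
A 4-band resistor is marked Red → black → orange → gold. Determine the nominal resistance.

20000 Ω

Red → 2 (first significant figure)
Black → 0 (second significant figure)
Orange → ×10^3 multiplier
20 × 1000 = 20000 Ω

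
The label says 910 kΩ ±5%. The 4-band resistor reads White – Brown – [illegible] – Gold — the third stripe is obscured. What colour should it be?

910000 Ω = 91 × 10^4.
The third band is the multiplier, 10^4, which is yellow.

yellow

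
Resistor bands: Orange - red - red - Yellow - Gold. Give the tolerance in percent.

The last band, gold, is the tolerance band.
Gold corresponds to ±5%.

±5%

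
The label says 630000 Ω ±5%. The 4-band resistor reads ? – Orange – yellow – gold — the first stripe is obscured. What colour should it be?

blue

630000 Ω = 63 × 10^4.
The first band gives digit 6 of the significand, and 6 is blue.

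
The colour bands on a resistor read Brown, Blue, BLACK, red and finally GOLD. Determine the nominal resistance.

Brown → 1 (first significant figure)
Blue → 6 (second significant figure)
Black → 0 (third significant figure)
Red → ×10^2 multiplier
160 × 100 = 16000 Ω

16000 Ω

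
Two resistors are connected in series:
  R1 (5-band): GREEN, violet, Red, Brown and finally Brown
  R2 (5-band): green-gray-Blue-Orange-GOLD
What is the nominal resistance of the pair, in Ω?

R1: green, violet, red → 572; brown ×10 → 5720 Ω.
R2: green, grey, blue → 586; orange ×10^3 → 586000 Ω.
Series: 5720 + 586000 = 591720 Ω.

591720 Ω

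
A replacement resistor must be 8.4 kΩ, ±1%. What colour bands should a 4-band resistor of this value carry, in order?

8400 Ω = 84 × 10^2.
8 → grey
4 → yellow
Multiplier 10^2 → red.
±1% tolerance → brown.

grey, yellow, red, brown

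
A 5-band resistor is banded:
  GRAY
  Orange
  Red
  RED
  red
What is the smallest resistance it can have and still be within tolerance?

81536 Ω

Grey → 8 (first significant figure)
Orange → 3 (second significant figure)
Red → 2 (third significant figure)
Red → ×10^2 multiplier
Red → ±2% tolerance
832 × 100 = 83200 Ω
Smallest = 83200 × (1 − 2/100) = 81536 Ω.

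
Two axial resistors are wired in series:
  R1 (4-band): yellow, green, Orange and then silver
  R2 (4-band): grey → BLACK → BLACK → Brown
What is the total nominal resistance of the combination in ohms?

45080 Ω

R1: yellow, green → 45; orange ×10^3 → 45000 Ω.
R2: grey, black → 80; black ×1 → 80 Ω.
Series: 45000 + 80 = 45080 Ω.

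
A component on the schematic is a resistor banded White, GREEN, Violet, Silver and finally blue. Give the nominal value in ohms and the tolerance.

9.57 Ω ±0.25%

White → 9 (first significant figure)
Green → 5 (second significant figure)
Violet → 7 (third significant figure)
Silver → ×0.01 multiplier
Blue → ±0.25% tolerance
957 × 0.01 = 9.57 Ω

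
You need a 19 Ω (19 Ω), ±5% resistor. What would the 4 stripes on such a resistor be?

brown, white, black, gold

19 Ω = 19 × 10^0.
1 → brown
9 → white
Multiplier 10^0 → black.
±5% tolerance → gold.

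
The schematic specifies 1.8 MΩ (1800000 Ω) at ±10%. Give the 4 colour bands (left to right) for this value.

1800000 Ω = 18 × 10^5.
1 → brown
8 → grey
Multiplier 10^5 → green.
±10% tolerance → silver.

brown, grey, green, silver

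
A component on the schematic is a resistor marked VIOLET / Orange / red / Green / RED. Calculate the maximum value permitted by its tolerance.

74664000 Ω

Violet → 7 (first significant figure)
Orange → 3 (second significant figure)
Red → 2 (third significant figure)
Green → ×10^5 multiplier
Red → ±2% tolerance
732 × 100000 = 73200000 Ω
Maximum = 73200000 × (1 + 2/100) = 74664000 Ω.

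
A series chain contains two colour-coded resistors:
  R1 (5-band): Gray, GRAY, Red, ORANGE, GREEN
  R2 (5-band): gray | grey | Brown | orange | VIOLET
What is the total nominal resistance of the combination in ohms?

1763000 Ω

R1: grey, grey, red → 882; orange ×10^3 → 882000 Ω.
R2: grey, grey, brown → 881; orange ×10^3 → 881000 Ω.
Series: 882000 + 881000 = 1763000 Ω.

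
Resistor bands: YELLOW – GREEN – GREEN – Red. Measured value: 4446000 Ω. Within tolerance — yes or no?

yes

Yellow → 4 (first significant figure)
Green → 5 (second significant figure)
Green → ×10^5 multiplier
Red → ±2% tolerance
45 × 100000 = 4500000 Ω
Allowed range: 4410000 Ω to 4590000 Ω.
4446000 Ω lies inside that range.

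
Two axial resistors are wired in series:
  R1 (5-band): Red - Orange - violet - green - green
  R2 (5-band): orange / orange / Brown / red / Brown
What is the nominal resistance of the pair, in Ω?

23733100 Ω

R1: red, orange, violet → 237; green ×10^5 → 23700000 Ω.
R2: orange, orange, brown → 331; red ×10^2 → 33100 Ω.
Series: 23700000 + 33100 = 23733100 Ω.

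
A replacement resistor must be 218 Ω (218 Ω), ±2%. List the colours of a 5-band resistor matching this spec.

red, brown, grey, black, red

218 Ω = 218 × 10^0.
2 → red
1 → brown
8 → grey
Multiplier 10^0 → black.
±2% tolerance → red.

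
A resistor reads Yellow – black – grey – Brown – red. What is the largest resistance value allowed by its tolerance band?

4161.6 Ω

Yellow → 4 (first significant figure)
Black → 0 (second significant figure)
Grey → 8 (third significant figure)
Brown → ×10 multiplier
Red → ±2% tolerance
408 × 10 = 4080 Ω
Largest = 4080 × (1 + 2/100) = 4161.6 Ω.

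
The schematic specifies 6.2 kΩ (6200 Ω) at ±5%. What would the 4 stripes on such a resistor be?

6200 Ω = 62 × 10^2.
6 → blue
2 → red
Multiplier 10^2 → red.
±5% tolerance → gold.

blue, red, red, gold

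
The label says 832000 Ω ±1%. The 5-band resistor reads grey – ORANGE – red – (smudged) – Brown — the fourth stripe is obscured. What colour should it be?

orange

832000 Ω = 832 × 10^3.
The fourth band is the multiplier, 10^3, which is orange.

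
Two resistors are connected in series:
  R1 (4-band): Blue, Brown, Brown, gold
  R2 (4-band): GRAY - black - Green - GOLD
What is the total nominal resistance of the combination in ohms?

R1: blue, brown → 61; brown ×10 → 610 Ω.
R2: grey, black → 80; green ×10^5 → 8000000 Ω.
Series: 610 + 8000000 = 8000610 Ω.

8000610 Ω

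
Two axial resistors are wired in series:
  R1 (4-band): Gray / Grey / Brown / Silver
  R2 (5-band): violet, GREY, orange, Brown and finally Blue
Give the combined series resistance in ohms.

R1: grey, grey → 88; brown ×10 → 880 Ω.
R2: violet, grey, orange → 783; brown ×10 → 7830 Ω.
Series: 880 + 7830 = 8710 Ω.

8710 Ω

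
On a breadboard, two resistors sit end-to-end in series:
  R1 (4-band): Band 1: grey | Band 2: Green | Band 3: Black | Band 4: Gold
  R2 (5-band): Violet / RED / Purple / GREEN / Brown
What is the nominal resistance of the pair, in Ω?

R1: grey, green → 85; black ×1 → 85 Ω.
R2: violet, red, violet → 727; green ×10^5 → 72700000 Ω.
Series: 85 + 72700000 = 72700085 Ω.

72700085 Ω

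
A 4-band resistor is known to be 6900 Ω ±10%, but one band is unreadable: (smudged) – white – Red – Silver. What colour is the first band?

6900 Ω = 69 × 10^2.
The first band gives digit 6 of the significand, and 6 is blue.

blue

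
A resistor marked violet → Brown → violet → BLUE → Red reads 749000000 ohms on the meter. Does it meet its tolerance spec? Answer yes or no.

no

Violet → 7 (first significant figure)
Brown → 1 (second significant figure)
Violet → 7 (third significant figure)
Blue → ×10^6 multiplier
Red → ±2% tolerance
717 × 1000000 = 717000000 Ω
Allowed range: 702660000 Ω to 731340000 Ω.
749000000 ohms lies outside that range.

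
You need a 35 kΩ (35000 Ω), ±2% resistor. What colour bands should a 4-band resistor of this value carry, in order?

35000 Ω = 35 × 10^3.
3 → orange
5 → green
Multiplier 10^3 → orange.
±2% tolerance → red.

orange, green, orange, red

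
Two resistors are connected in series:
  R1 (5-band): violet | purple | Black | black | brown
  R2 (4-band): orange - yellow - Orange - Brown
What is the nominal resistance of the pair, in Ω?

34770 Ω

R1: violet, violet, black → 770; black ×1 → 770 Ω.
R2: orange, yellow → 34; orange ×10^3 → 34000 Ω.
Series: 770 + 34000 = 34770 Ω.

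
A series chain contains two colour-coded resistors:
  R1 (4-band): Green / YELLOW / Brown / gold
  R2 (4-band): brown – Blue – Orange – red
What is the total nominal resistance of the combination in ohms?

16540 Ω

R1: green, yellow → 54; brown ×10 → 540 Ω.
R2: brown, blue → 16; orange ×10^3 → 16000 Ω.
Series: 540 + 16000 = 16540 Ω.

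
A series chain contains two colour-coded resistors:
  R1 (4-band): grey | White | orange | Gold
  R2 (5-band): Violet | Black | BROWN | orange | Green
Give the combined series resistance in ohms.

R1: grey, white → 89; orange ×10^3 → 89000 Ω.
R2: violet, black, brown → 701; orange ×10^3 → 701000 Ω.
Series: 89000 + 701000 = 790000 Ω.

790000 Ω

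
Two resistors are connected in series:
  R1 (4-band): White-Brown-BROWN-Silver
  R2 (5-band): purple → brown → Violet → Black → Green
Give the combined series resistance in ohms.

1627 Ω

R1: white, brown → 91; brown ×10 → 910 Ω.
R2: violet, brown, violet → 717; black ×1 → 717 Ω.
Series: 910 + 717 = 1627 Ω.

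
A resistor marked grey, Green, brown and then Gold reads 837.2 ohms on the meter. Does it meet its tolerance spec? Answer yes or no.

yes

Grey → 8 (first significant figure)
Green → 5 (second significant figure)
Brown → ×10 multiplier
Gold → ±5% tolerance
85 × 10 = 850 Ω
Allowed range: 807.5 Ω to 892.5 Ω.
837.2 ohms lies inside that range.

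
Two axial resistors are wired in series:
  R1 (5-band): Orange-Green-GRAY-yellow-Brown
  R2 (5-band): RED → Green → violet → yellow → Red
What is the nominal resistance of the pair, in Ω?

6150000 Ω

R1: orange, green, grey → 358; yellow ×10^4 → 3580000 Ω.
R2: red, green, violet → 257; yellow ×10^4 → 2570000 Ω.
Series: 3580000 + 2570000 = 6150000 Ω.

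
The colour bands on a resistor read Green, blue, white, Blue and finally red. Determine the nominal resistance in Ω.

569000000 Ω

Green → 5 (first significant figure)
Blue → 6 (second significant figure)
White → 9 (third significant figure)
Blue → ×10^6 multiplier
569 × 1000000 = 569000000 Ω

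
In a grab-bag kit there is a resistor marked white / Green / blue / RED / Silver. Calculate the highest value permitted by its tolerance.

105160 Ω

White → 9 (first significant figure)
Green → 5 (second significant figure)
Blue → 6 (third significant figure)
Red → ×10^2 multiplier
Silver → ±10% tolerance
956 × 100 = 95600 Ω
Highest = 95600 × (1 + 10/100) = 105160 Ω.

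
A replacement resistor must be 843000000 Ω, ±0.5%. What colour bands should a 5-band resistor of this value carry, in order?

grey, yellow, orange, blue, green

843000000 Ω = 843 × 10^6.
8 → grey
4 → yellow
3 → orange
Multiplier 10^6 → blue.
±0.5% tolerance → green.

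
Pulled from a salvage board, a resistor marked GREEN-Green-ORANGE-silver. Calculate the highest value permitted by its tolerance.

Green → 5 (first significant figure)
Green → 5 (second significant figure)
Orange → ×10^3 multiplier
Silver → ±10% tolerance
55 × 1000 = 55000 Ω
Highest = 55000 × (1 + 10/100) = 60500 Ω.

60500 Ω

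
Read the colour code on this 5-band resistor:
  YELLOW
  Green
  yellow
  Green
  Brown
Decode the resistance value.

Yellow → 4 (first significant figure)
Green → 5 (second significant figure)
Yellow → 4 (third significant figure)
Green → ×10^5 multiplier
454 × 100000 = 45400000 Ω

45400000 Ω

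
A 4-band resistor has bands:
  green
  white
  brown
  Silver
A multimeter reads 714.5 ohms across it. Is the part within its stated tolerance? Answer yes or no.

no

Green → 5 (first significant figure)
White → 9 (second significant figure)
Brown → ×10 multiplier
Silver → ±10% tolerance
59 × 10 = 590 Ω
Allowed range: 531 Ω to 649 Ω.
714.5 ohms lies outside that range.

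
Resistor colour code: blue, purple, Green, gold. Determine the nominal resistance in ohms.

Blue → 6 (first significant figure)
Violet → 7 (second significant figure)
Green → ×10^5 multiplier
67 × 100000 = 6700000 Ω

6700000 Ω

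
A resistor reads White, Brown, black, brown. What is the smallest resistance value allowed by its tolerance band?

White → 9 (first significant figure)
Brown → 1 (second significant figure)
Black → ×1 multiplier
Brown → ±1% tolerance
91 × 1 = 91 Ω
Smallest = 91 × (1 − 1/100) = 90.09 Ω.

90.09 Ω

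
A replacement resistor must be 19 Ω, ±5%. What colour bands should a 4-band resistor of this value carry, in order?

19 Ω = 19 × 10^0.
1 → brown
9 → white
Multiplier 10^0 → black.
±5% tolerance → gold.

brown, white, black, gold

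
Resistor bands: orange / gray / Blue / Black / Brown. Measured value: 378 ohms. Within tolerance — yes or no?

Orange → 3 (first significant figure)
Grey → 8 (second significant figure)
Blue → 6 (third significant figure)
Black → ×1 multiplier
Brown → ±1% tolerance
386 × 1 = 386 Ω
Allowed range: 382.14 Ω to 389.86 Ω.
378 ohms lies outside that range.

no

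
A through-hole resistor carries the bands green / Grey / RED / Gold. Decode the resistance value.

5800 Ω

Green → 5 (first significant figure)
Grey → 8 (second significant figure)
Red → ×10^2 multiplier
58 × 100 = 5800 Ω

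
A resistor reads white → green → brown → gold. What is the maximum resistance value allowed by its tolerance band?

White → 9 (first significant figure)
Green → 5 (second significant figure)
Brown → ×10 multiplier
Gold → ±5% tolerance
95 × 10 = 950 Ω
Maximum = 950 × (1 + 5/100) = 997.5 Ω.

997.5 Ω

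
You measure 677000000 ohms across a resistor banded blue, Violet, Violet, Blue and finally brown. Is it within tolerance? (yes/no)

Blue → 6 (first significant figure)
Violet → 7 (second significant figure)
Violet → 7 (third significant figure)
Blue → ×10^6 multiplier
Brown → ±1% tolerance
677 × 1000000 = 677000000 Ω
Allowed range: 670230000 Ω to 683770000 Ω.
677000000 ohms lies inside that range.

yes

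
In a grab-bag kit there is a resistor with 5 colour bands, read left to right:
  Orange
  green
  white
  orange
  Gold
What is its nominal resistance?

Orange → 3 (first significant figure)
Green → 5 (second significant figure)
White → 9 (third significant figure)
Orange → ×10^3 multiplier
359 × 1000 = 359000 Ω

359000 Ω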